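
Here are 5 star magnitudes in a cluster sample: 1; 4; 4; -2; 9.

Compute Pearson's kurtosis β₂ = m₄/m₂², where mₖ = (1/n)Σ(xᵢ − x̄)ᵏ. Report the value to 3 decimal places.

x̄ = 3.2000
Σ(xᵢ − x̄)² = 66.8000 ⇒ m₂ = 13.36000
Σ(xᵢ − x̄)⁴ = 1887.0560 ⇒ m₄ = 377.41120
m₂² = 178.48960
β₂ = m₄/m₂² = 377.41120 / 178.48960 ≈ 2.114

2.114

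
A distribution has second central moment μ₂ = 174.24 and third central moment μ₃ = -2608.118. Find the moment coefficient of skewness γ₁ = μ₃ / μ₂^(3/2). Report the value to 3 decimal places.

σ = √μ₂ = √174.24 = 13.20000
σ³ = μ₂^(3/2) = 2299.96800
γ₁ = μ₃/σ³ = -2608.118 / 2299.96800 ≈ -1.134

-1.134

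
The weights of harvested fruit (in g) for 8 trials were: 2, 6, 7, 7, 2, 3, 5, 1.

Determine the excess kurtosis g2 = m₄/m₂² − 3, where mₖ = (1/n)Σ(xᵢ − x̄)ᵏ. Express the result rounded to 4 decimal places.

x̄ = 4.1250
Σ(xᵢ − x̄)² = 40.8750 ⇒ m₂ = 5.10938
Σ(xᵢ − x̄)⁴ = 287.3379 ⇒ m₄ = 35.91724
m₂² = 26.10571
g2 = m₄/m₂² − 3 = 1.37584 − 3 ≈ -1.6242

-1.6242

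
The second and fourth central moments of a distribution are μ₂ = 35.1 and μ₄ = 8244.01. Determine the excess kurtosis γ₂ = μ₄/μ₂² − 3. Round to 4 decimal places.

3.6915

μ₂² = 35.1² = 1232.01000
μ₄/μ₂² = 8244.01 / 1232.01000 = 6.69151
γ₂ = 6.69151 − 3 ≈ 3.6915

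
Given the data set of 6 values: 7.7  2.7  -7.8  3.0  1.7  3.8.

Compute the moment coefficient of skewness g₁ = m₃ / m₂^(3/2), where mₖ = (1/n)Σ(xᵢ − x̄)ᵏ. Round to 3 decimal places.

x̄ = (7.7 + 2.7 - 7.8 + 3.0 + 1.7 + 3.8) / 6 = 1.8500
deviations (xᵢ − x̄): 5.8500, 0.8500, -9.6500, 1.1500, -0.1500, 1.9500
Σ(xᵢ − x̄)² = 133.2150 ⇒ m₂ = 133.2150/6 = 22.20250
Σ(xᵢ − x̄)³ = -688.8840 ⇒ m₃ = -688.8840/6 = -114.81400
m₂^(3/2) = 22.20250^(1.5) = 104.61713
g₁ = m₃ / m₂^(3/2) = -114.81400 / 104.61713 ≈ -1.097

-1.097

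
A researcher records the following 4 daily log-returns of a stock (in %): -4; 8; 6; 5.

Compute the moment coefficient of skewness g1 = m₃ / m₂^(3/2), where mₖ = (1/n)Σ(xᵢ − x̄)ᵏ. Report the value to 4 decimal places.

x̄ = (-4 + 8 + 6 + 5) / 4 = 3.7500
deviations (xᵢ − x̄): -7.7500, 4.2500, 2.2500, 1.2500
Σ(xᵢ − x̄)² = 84.7500 ⇒ m₂ = 84.7500/4 = 21.18750
Σ(xᵢ − x̄)³ = -375.3750 ⇒ m₃ = -375.3750/4 = -93.84375
m₂^(3/2) = 21.18750^(1.5) = 97.52581
g1 = m₃ / m₂^(3/2) = -93.84375 / 97.52581 ≈ -0.9622

-0.9622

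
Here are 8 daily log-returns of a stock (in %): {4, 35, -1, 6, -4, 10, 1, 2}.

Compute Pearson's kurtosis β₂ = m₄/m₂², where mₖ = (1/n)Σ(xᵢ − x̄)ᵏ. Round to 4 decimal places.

x̄ = 6.6250
Σ(xᵢ − x̄)² = 1047.8750 ⇒ m₂ = 130.98438
Σ(xᵢ − x̄)⁴ = 666012.1191 ⇒ m₄ = 83251.51489
m₂² = 17156.90649
β₂ = m₄/m₂² = 83251.51489 / 17156.90649 ≈ 4.8524

4.8524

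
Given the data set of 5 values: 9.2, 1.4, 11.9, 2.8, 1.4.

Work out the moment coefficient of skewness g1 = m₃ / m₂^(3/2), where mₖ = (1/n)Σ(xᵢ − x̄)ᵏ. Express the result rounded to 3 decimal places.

x̄ = (9.2 + 1.4 + 11.9 + 2.8 + 1.4) / 5 = 5.3400
deviations (xᵢ − x̄): 3.8600, -3.9400, 6.5600, -2.5400, -3.9400
Σ(xᵢ − x̄)² = 95.4320 ⇒ m₂ = 95.4320/5 = 19.08640
Σ(xᵢ − x̄)³ = 201.0998 ⇒ m₃ = 201.0998/5 = 40.21997
m₂^(3/2) = 19.08640^(1.5) = 83.38463
g1 = m₃ / m₂^(3/2) = 40.21997 / 83.38463 ≈ 0.482

0.482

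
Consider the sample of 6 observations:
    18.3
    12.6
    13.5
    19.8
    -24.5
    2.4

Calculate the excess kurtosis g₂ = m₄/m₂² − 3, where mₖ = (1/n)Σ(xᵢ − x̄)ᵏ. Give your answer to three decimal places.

x̄ = 7.0167
Σ(xᵢ − x̄)² = 1378.5483 ⇒ m₂ = 229.75806
Σ(xᵢ − x̄)⁴ = 1032751.0942 ⇒ m₄ = 172125.18237
m₂² = 52788.76409
g₂ = m₄/m₂² − 3 = 3.26064 − 3 ≈ 0.261

0.261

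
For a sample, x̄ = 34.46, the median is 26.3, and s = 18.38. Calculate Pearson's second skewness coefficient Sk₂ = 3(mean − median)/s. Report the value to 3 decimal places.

1.332

Sk₂ = 3(34.46 − 26.3) / 18.38 = 3 × 8.1600 / 18.38
    = 24.4800 / 18.38 ≈ 1.332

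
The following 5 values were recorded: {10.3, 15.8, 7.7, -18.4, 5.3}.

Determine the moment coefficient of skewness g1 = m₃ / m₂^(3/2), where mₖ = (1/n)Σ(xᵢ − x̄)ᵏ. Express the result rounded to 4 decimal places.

-1.1674

x̄ = (10.3 + 15.8 + 7.7 - 18.4 + 5.3) / 5 = 4.1400
deviations (xᵢ − x̄): 6.1600, 11.6600, 3.5600, -22.5400, 1.1600
Σ(xᵢ − x̄)² = 695.9720 ⇒ m₂ = 695.9720/5 = 139.19440
Σ(xᵢ − x̄)³ = -9585.8170 ⇒ m₃ = -9585.8170/5 = -1917.16339
m₂^(3/2) = 139.19440^(1.5) = 1642.22495
g1 = m₃ / m₂^(3/2) = -1917.16339 / 1642.22495 ≈ -1.1674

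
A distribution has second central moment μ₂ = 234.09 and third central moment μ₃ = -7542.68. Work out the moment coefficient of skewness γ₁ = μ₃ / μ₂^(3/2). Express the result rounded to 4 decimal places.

-2.1060

σ = √μ₂ = √234.09 = 15.30000
σ³ = μ₂^(3/2) = 3581.57700
γ₁ = μ₃/σ³ = -7542.68 / 3581.57700 ≈ -2.1060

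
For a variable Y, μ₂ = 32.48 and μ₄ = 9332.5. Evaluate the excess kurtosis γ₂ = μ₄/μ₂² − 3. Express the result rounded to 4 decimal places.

μ₂² = 32.48² = 1054.95040
μ₄/μ₂² = 9332.5 / 1054.95040 = 8.84639
γ₂ = 8.84639 − 3 ≈ 5.8464

5.8464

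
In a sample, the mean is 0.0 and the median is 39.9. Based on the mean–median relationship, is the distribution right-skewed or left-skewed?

mean − median = 0.0 − 39.9 = -39.9
mean < median ⇒ the longer tail is on the left ⇒ left-skewed (negatively skewed).

left-skewed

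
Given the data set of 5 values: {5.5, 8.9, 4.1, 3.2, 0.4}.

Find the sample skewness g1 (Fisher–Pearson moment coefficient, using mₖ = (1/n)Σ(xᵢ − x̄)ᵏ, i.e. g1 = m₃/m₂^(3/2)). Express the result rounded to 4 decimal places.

0.2238

x̄ = (5.5 + 8.9 + 4.1 + 3.2 + 0.4) / 5 = 4.4200
deviations (xᵢ − x̄): 1.0800, 4.4800, -0.3200, -1.2200, -4.0200
Σ(xᵢ − x̄)² = 38.9880 ⇒ m₂ = 38.9880/5 = 7.79760
Σ(xᵢ − x̄)³ = 24.3617 ⇒ m₃ = 24.3617/5 = 4.87234
m₂^(3/2) = 7.79760^(1.5) = 21.77416
g1 = m₃ / m₂^(3/2) = 4.87234 / 21.77416 ≈ 0.2238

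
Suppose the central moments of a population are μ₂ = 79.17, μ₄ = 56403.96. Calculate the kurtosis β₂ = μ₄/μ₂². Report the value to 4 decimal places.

μ₂² = 79.17² = 6267.88890
μ₄/μ₂² = 56403.96 / 6267.88890 = 8.99888
β₂ ≈ 8.9989

8.9989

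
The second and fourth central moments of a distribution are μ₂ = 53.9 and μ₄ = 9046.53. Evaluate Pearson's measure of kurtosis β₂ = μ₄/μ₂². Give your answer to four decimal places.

μ₂² = 53.9² = 2905.21000
μ₄/μ₂² = 9046.53 / 2905.21000 = 3.11390
β₂ ≈ 3.1139

3.1139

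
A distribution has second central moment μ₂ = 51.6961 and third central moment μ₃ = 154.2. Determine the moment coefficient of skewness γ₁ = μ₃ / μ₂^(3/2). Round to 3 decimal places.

0.415

σ = √μ₂ = √51.6961 = 7.19000
σ³ = μ₂^(3/2) = 371.69496
γ₁ = μ₃/σ³ = 154.2 / 371.69496 ≈ 0.415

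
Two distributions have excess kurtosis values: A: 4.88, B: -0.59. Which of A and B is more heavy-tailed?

A

Higher excess kurtosis ⇒ heavier tails relative to the normal distribution.
4.88 vs -0.59: the larger is 4.88, so A has heavier tails. (A is leptokurtic — heavier-than-normal tails; the other is platykurtic.)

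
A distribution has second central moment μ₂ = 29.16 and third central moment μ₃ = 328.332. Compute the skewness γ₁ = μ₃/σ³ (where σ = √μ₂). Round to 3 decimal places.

σ = √μ₂ = √29.16 = 5.40000
σ³ = μ₂^(3/2) = 157.46400
γ₁ = μ₃/σ³ = 328.332 / 157.46400 ≈ 2.085

2.085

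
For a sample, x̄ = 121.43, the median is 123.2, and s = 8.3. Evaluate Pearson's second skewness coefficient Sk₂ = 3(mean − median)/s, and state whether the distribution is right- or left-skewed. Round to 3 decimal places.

-0.640, left-skewed

Sk₂ = 3(121.43 − 123.2) / 8.3 = 3 × -1.7700 / 8.3
    = -5.3100 / 8.3 ≈ -0.640
Sk₂ < 0 ⇒ mean < median ⇒ left-skewed (negative skew).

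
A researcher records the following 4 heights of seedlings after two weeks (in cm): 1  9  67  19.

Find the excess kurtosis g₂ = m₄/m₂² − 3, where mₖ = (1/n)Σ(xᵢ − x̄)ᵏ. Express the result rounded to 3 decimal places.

-0.828

x̄ = 24.0000
Σ(xᵢ − x̄)² = 2628.0000 ⇒ m₂ = 657.00000
Σ(xᵢ − x̄)⁴ = 3749892.0000 ⇒ m₄ = 937473.00000
m₂² = 431649.00000
g₂ = m₄/m₂² − 3 = 2.17184 − 3 ≈ -0.828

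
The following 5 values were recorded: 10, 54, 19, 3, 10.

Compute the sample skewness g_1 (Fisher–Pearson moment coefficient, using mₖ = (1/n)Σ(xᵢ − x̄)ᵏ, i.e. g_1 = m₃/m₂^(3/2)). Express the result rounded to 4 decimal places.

x̄ = (10 + 54 + 19 + 3 + 10) / 5 = 19.2000
deviations (xᵢ − x̄): -9.2000, 34.8000, -0.2000, -16.2000, -9.2000
Σ(xᵢ − x̄)² = 1642.8000 ⇒ m₂ = 1642.8000/5 = 328.56000
Σ(xᵢ − x̄)³ = 36335.2800 ⇒ m₃ = 36335.2800/5 = 7267.05600
m₂^(3/2) = 328.56000^(1.5) = 5955.55219
g_1 = m₃ / m₂^(3/2) = 7267.05600 / 5955.55219 ≈ 1.2202

1.2202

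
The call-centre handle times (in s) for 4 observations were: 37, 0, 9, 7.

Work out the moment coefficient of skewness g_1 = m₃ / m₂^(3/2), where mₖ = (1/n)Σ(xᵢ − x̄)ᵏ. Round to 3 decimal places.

x̄ = (37 + 0 + 9 + 7) / 4 = 13.2500
deviations (xᵢ − x̄): 23.7500, -13.2500, -4.2500, -6.2500
Σ(xᵢ − x̄)² = 796.7500 ⇒ m₂ = 796.7500/4 = 199.18750
Σ(xᵢ − x̄)³ = 10749.3750 ⇒ m₃ = 10749.3750/4 = 2687.34375
m₂^(3/2) = 199.18750^(1.5) = 2811.20891
g_1 = m₃ / m₂^(3/2) = 2687.34375 / 2811.20891 ≈ 0.956

0.956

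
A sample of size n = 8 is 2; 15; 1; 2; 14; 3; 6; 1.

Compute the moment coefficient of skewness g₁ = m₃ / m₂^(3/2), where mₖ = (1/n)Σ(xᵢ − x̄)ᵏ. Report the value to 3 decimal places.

0.939

x̄ = (2 + 15 + 1 + 2 + 14 + 3 + 6 + 1) / 8 = 5.5000
deviations (xᵢ − x̄): -3.5000, 9.5000, -4.5000, -3.5000, 8.5000, -2.5000, 0.5000, -4.5000
Σ(xᵢ − x̄)² = 234.0000 ⇒ m₂ = 234.0000/8 = 29.25000
Σ(xᵢ − x̄)³ = 1188.0000 ⇒ m₃ = 1188.0000/8 = 148.50000
m₂^(3/2) = 29.25000^(1.5) = 158.19356
g₁ = m₃ / m₂^(3/2) = 148.50000 / 158.19356 ≈ 0.939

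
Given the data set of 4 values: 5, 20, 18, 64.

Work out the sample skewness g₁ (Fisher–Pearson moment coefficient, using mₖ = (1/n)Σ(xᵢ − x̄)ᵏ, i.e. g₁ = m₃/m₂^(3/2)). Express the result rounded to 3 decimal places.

x̄ = (5 + 20 + 18 + 64) / 4 = 26.7500
deviations (xᵢ − x̄): -21.7500, -6.7500, -8.7500, 37.2500
Σ(xᵢ − x̄)² = 1982.7500 ⇒ m₂ = 1982.7500/4 = 495.68750
Σ(xᵢ − x̄)³ = 40420.1250 ⇒ m₃ = 40420.1250/4 = 10105.03125
m₂^(3/2) = 495.68750^(1.5) = 11036.00658
g₁ = m₃ / m₂^(3/2) = 10105.03125 / 11036.00658 ≈ 0.916

0.916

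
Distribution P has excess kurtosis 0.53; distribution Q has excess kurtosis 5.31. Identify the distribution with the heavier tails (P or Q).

Higher excess kurtosis ⇒ heavier tails relative to the normal distribution.
0.53 vs 5.31: the larger is 5.31, so Q has heavier tails.

Q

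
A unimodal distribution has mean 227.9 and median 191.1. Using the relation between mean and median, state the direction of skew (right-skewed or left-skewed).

right-skewed

mean − median = 227.9 − 191.1 = 36.8
mean > median ⇒ the longer tail is on the right ⇒ right-skewed (positively skewed).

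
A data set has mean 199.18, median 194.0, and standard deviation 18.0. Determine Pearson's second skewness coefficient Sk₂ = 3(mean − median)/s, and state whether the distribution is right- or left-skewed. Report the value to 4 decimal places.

Sk₂ = 3(199.18 − 194.0) / 18.0 = 3 × 5.1800 / 18.0
    = 15.5400 / 18.0 ≈ 0.8633
Sk₂ > 0 ⇒ mean > median ⇒ right-skewed (positive skew).

0.8633, right-skewed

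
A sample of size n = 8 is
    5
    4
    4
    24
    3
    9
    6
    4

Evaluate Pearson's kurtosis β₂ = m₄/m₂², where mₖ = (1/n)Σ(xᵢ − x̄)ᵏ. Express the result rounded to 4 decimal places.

5.3458

x̄ = 7.3750
Σ(xᵢ − x̄)² = 339.8750 ⇒ m₂ = 42.48438
Σ(xᵢ − x̄)⁴ = 77189.7441 ⇒ m₄ = 9648.71802
m₂² = 1804.92212
β₂ = m₄/m₂² = 9648.71802 / 1804.92212 ≈ 5.3458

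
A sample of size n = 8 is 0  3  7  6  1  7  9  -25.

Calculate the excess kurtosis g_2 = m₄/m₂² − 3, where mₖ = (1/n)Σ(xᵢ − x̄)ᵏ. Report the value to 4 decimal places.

x̄ = 1.0000
Σ(xᵢ − x̄)² = 842.0000 ⇒ m₂ = 105.25000
Σ(xᵢ − x̄)⁴ = 464306.0000 ⇒ m₄ = 58038.25000
m₂² = 11077.56250
g_2 = m₄/m₂² − 3 = 5.23926 − 3 ≈ 2.2393

2.2393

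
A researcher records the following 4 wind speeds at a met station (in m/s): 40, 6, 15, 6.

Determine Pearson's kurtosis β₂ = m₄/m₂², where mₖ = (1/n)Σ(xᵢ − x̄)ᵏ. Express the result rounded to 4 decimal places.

2.1253

x̄ = 16.7500
Σ(xᵢ − x̄)² = 774.7500 ⇒ m₂ = 193.68750
Σ(xᵢ − x̄)⁴ = 318926.5781 ⇒ m₄ = 79731.64453
m₂² = 37514.84766
β₂ = m₄/m₂² = 79731.64453 / 37514.84766 ≈ 2.1253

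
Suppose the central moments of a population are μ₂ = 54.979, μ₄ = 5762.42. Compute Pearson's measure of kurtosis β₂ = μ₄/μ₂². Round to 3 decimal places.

1.906

μ₂² = 54.979² = 3022.69044
μ₄/μ₂² = 5762.42 / 3022.69044 = 1.90639
β₂ ≈ 1.906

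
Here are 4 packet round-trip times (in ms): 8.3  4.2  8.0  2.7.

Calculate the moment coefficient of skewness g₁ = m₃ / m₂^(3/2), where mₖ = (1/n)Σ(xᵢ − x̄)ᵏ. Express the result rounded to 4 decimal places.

x̄ = (8.3 + 4.2 + 8.0 + 2.7) / 4 = 5.8000
deviations (xᵢ − x̄): 2.5000, -1.6000, 2.2000, -3.1000
Σ(xᵢ − x̄)² = 23.2600 ⇒ m₂ = 23.2600/4 = 5.81500
Σ(xᵢ − x̄)³ = -7.6140 ⇒ m₃ = -7.6140/4 = -1.90350
m₂^(3/2) = 5.81500^(1.5) = 14.02247
g₁ = m₃ / m₂^(3/2) = -1.90350 / 14.02247 ≈ -0.1357

-0.1357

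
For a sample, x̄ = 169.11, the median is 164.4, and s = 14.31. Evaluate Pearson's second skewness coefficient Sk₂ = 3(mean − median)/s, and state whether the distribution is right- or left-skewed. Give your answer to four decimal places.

Sk₂ = 3(169.11 − 164.4) / 14.31 = 3 × 4.7100 / 14.31
    = 14.1300 / 14.31 ≈ 0.9874
Sk₂ > 0 ⇒ mean > median ⇒ right-skewed (positive skew).

0.9874, right-skewed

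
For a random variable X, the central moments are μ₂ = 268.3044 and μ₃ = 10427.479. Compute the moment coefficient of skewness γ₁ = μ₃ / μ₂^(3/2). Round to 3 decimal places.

2.373

σ = √μ₂ = √268.3044 = 16.38000
σ³ = μ₂^(3/2) = 4394.82607
γ₁ = μ₃/σ³ = 10427.479 / 4394.82607 ≈ 2.373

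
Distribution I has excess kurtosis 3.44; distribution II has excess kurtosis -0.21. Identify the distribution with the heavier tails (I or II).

Higher excess kurtosis ⇒ heavier tails relative to the normal distribution.
3.44 vs -0.21: the larger is 3.44, so I has heavier tails. (I is leptokurtic — heavier-than-normal tails; the other is platykurtic.)

I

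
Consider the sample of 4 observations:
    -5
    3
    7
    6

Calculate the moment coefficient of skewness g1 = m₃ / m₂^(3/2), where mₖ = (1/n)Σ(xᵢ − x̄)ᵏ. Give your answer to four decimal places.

x̄ = (-5 + 3 + 7 + 6) / 4 = 2.7500
deviations (xᵢ − x̄): -7.7500, 0.2500, 4.2500, 3.2500
Σ(xᵢ − x̄)² = 88.7500 ⇒ m₂ = 88.7500/4 = 22.18750
Σ(xᵢ − x̄)³ = -354.3750 ⇒ m₃ = -354.3750/4 = -88.59375
m₂^(3/2) = 22.18750^(1.5) = 104.51113
g1 = m₃ / m₂^(3/2) = -88.59375 / 104.51113 ≈ -0.8477

-0.8477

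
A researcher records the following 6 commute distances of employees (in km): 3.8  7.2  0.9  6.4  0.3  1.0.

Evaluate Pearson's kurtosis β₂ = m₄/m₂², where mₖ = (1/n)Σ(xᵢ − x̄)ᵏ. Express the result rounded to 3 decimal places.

x̄ = 3.2667
Σ(xᵢ − x̄)² = 45.1133 ⇒ m₂ = 7.51889
Σ(xᵢ − x̄)⁴ = 471.0537 ⇒ m₄ = 78.50895
m₂² = 56.53369
β₂ = m₄/m₂² = 78.50895 / 56.53369 ≈ 1.389

1.389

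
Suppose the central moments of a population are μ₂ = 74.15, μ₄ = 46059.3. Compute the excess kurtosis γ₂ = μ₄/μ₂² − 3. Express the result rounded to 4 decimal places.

5.3771

μ₂² = 74.15² = 5498.22250
μ₄/μ₂² = 46059.3 / 5498.22250 = 8.37713
γ₂ = 8.37713 − 3 ≈ 5.3771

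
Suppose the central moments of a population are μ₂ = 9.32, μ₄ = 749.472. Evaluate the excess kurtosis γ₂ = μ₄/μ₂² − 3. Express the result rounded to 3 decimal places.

5.628

μ₂² = 9.32² = 86.86240
μ₄/μ₂² = 749.472 / 86.86240 = 8.62827
γ₂ = 8.62827 − 3 ≈ 5.628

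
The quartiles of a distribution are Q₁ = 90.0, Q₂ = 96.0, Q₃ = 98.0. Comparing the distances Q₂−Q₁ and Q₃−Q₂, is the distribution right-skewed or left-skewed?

Q₂ − Q₁ = 6.0;  Q₃ − Q₂ = 2.0
Q₂ − Q₁ > Q₃ − Q₂ ⇒ the lower half is more spread out ⇒ left-skewed.

left-skewed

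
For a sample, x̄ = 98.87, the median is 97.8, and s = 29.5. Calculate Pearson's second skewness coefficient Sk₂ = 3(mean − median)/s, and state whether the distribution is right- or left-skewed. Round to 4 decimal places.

0.1088, right-skewed

Sk₂ = 3(98.87 − 97.8) / 29.5 = 3 × 1.0700 / 29.5
    = 3.2100 / 29.5 ≈ 0.1088
Sk₂ > 0 ⇒ mean > median ⇒ right-skewed (positive skew).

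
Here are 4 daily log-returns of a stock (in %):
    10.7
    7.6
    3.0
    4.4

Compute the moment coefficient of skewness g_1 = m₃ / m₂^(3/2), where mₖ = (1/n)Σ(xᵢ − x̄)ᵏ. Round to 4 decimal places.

x̄ = (10.7 + 7.6 + 3.0 + 4.4) / 4 = 6.4250
deviations (xᵢ − x̄): 4.2750, 1.1750, -3.4250, -2.0250
Σ(xᵢ − x̄)² = 35.4875 ⇒ m₂ = 35.4875/4 = 8.87187
Σ(xᵢ − x̄)³ = 31.2694 ⇒ m₃ = 31.2694/4 = 7.81734
m₂^(3/2) = 8.87187^(1.5) = 26.42549
g_1 = m₃ / m₂^(3/2) = 7.81734 / 26.42549 ≈ 0.2958

0.2958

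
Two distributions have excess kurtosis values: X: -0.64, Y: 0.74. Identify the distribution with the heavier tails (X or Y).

Y

Higher excess kurtosis ⇒ heavier tails relative to the normal distribution.
-0.64 vs 0.74: the larger is 0.74, so Y has heavier tails. (Y is leptokurtic — heavier-than-normal tails; the other is platykurtic.)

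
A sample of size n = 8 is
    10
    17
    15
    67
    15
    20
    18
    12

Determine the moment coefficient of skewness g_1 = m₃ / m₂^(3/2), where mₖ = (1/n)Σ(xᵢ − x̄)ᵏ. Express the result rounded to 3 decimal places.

x̄ = (10 + 17 + 15 + 67 + 15 + 20 + 18 + 12) / 8 = 21.7500
deviations (xᵢ − x̄): -11.7500, -4.7500, -6.7500, 45.2500, -6.7500, -1.7500, -3.7500, -9.7500
Σ(xᵢ − x̄)² = 2411.5000 ⇒ m₂ = 2411.5000/8 = 301.43750
Σ(xᵢ − x̄)³ = 89322.7500 ⇒ m₃ = 89322.7500/8 = 11165.34375
m₂^(3/2) = 301.43750^(1.5) = 5233.54447
g_1 = m₃ / m₂^(3/2) = 11165.34375 / 5233.54447 ≈ 2.133

2.133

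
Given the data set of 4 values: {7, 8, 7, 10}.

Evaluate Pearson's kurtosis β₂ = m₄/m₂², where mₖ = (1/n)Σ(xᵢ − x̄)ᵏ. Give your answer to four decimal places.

x̄ = 8.0000
Σ(xᵢ − x̄)² = 6.0000 ⇒ m₂ = 1.50000
Σ(xᵢ − x̄)⁴ = 18.0000 ⇒ m₄ = 4.50000
m₂² = 2.25000
β₂ = m₄/m₂² = 4.50000 / 2.25000 ≈ 2.0000

2.0000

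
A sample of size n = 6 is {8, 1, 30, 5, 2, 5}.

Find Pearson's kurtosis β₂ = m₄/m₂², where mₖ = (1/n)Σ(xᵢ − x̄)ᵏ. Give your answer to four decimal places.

3.8317

x̄ = 8.5000
Σ(xᵢ − x̄)² = 585.5000 ⇒ m₂ = 97.58333
Σ(xᵢ − x̄)⁴ = 218924.3750 ⇒ m₄ = 36487.39583
m₂² = 9522.50694
β₂ = m₄/m₂² = 36487.39583 / 9522.50694 ≈ 3.8317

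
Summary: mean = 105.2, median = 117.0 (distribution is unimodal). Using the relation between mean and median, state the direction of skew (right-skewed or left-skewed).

left-skewed

mean − median = 105.2 − 117.0 = -11.8
mean < median ⇒ the longer tail is on the left ⇒ left-skewed (negatively skewed).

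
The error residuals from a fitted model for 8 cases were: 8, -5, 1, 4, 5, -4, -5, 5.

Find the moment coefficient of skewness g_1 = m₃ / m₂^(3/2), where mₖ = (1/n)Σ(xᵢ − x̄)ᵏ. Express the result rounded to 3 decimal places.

x̄ = (8 - 5 + 1 + 4 + 5 - 4 - 5 + 5) / 8 = 1.1250
deviations (xᵢ − x̄): 6.8750, -6.1250, -0.1250, 2.8750, 3.8750, -5.1250, -6.1250, 3.8750
Σ(xᵢ − x̄)² = 186.8750 ⇒ m₂ = 186.8750/8 = 23.35938
Σ(xᵢ − x̄)³ = -129.0938 ⇒ m₃ = -129.0938/8 = -16.13672
m₂^(3/2) = 23.35938^(1.5) = 112.89945
g_1 = m₃ / m₂^(3/2) = -16.13672 / 112.89945 ≈ -0.143

-0.143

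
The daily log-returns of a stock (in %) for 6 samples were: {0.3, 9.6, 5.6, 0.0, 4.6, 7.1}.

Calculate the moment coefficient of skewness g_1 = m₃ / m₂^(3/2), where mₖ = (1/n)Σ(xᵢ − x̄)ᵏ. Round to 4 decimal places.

-0.0838

x̄ = (0.3 + 9.6 + 5.6 + 0.0 + 4.6 + 7.1) / 6 = 4.5333
deviations (xᵢ − x̄): -4.2333, 5.0667, 1.0667, -4.5333, 0.0667, 2.5667
Σ(xᵢ − x̄)² = 71.8733 ⇒ m₂ = 71.8733/6 = 11.97889
Σ(xᵢ − x̄)³ = -20.8416 ⇒ m₃ = -20.8416/6 = -3.47359
m₂^(3/2) = 11.97889^(1.5) = 41.45957
g_1 = m₃ / m₂^(3/2) = -3.47359 / 41.45957 ≈ -0.0838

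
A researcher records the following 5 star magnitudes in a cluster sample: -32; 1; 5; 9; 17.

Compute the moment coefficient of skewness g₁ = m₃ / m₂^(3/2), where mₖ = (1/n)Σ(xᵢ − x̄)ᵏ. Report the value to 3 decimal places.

-1.128

x̄ = (-32 + 1 + 5 + 9 + 17) / 5 = 0.0000
deviations (xᵢ − x̄): -32.0000, 1.0000, 5.0000, 9.0000, 17.0000
Σ(xᵢ − x̄)² = 1420.0000 ⇒ m₂ = 1420.0000/5 = 284.00000
Σ(xᵢ − x̄)³ = -27000.0000 ⇒ m₃ = -27000.0000/5 = -5400.00000
m₂^(3/2) = 284.00000^(1.5) = 4786.05307
g₁ = m₃ / m₂^(3/2) = -5400.00000 / 4786.05307 ≈ -1.128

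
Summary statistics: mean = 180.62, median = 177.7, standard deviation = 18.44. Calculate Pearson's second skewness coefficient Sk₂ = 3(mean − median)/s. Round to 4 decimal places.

Sk₂ = 3(180.62 − 177.7) / 18.44 = 3 × 2.9200 / 18.44
    = 8.7600 / 18.44 ≈ 0.4751

0.4751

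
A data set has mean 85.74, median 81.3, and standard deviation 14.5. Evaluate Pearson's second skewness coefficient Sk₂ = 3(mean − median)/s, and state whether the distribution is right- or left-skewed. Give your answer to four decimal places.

0.9186, right-skewed

Sk₂ = 3(85.74 − 81.3) / 14.5 = 3 × 4.4400 / 14.5
    = 13.3200 / 14.5 ≈ 0.9186
Sk₂ > 0 ⇒ mean > median ⇒ right-skewed (positive skew).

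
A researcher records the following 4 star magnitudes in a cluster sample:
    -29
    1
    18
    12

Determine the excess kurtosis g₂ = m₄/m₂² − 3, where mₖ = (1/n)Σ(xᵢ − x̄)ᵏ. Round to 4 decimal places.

-0.9723

x̄ = 0.5000
Σ(xᵢ − x̄)² = 1309.0000 ⇒ m₂ = 327.25000
Σ(xᵢ − x̄)⁴ = 868614.2500 ⇒ m₄ = 217153.56250
m₂² = 107092.56250
g₂ = m₄/m₂² − 3 = 2.02772 − 3 ≈ -0.9723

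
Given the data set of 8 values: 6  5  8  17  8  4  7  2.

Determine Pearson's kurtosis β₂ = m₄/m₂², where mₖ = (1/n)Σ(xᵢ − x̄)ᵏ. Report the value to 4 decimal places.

4.1592

x̄ = 7.1250
Σ(xᵢ − x̄)² = 140.8750 ⇒ m₂ = 17.60938
Σ(xᵢ − x̄)⁴ = 10317.7129 ⇒ m₄ = 1289.71411
m₂² = 310.09009
β₂ = m₄/m₂² = 1289.71411 / 310.09009 ≈ 4.1592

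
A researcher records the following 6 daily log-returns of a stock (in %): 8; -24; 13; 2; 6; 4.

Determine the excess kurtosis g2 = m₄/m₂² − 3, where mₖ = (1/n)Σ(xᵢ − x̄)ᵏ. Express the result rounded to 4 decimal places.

x̄ = 1.5000
Σ(xᵢ − x̄)² = 851.5000 ⇒ m₂ = 141.91667
Σ(xᵢ − x̄)⁴ = 442549.3750 ⇒ m₄ = 73758.22917
m₂² = 20140.34028
g2 = m₄/m₂² − 3 = 3.66221 − 3 ≈ 0.6622

0.6622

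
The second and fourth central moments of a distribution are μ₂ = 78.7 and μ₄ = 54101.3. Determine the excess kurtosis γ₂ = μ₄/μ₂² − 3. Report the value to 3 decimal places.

μ₂² = 78.7² = 6193.69000
μ₄/μ₂² = 54101.3 / 6193.69000 = 8.73491
γ₂ = 8.73491 − 3 ≈ 5.735

5.735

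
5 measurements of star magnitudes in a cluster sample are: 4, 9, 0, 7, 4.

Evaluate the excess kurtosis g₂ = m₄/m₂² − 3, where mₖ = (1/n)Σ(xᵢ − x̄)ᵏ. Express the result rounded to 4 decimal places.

x̄ = 4.8000
Σ(xᵢ − x̄)² = 46.8000 ⇒ m₂ = 9.36000
Σ(xᵢ − x̄)⁴ = 866.2560 ⇒ m₄ = 173.25120
m₂² = 87.60960
g₂ = m₄/m₂² − 3 = 1.97754 − 3 ≈ -1.0225

-1.0225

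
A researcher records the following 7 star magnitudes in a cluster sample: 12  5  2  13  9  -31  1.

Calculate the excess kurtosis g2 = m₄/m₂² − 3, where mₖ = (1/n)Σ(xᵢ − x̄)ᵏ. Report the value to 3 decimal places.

1.332

x̄ = 1.5714
Σ(xᵢ − x̄)² = 1367.7143 ⇒ m₂ = 195.38776
Σ(xᵢ − x̄)⁴ = 1157575.2711 ⇒ m₄ = 165367.89588
m₂² = 38176.37484
g2 = m₄/m₂² − 3 = 4.33168 − 3 ≈ 1.332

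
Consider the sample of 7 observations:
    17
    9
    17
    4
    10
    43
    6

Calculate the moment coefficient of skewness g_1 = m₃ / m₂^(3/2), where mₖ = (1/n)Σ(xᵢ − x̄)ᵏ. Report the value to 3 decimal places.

x̄ = (17 + 9 + 17 + 4 + 10 + 43 + 6) / 7 = 15.1429
deviations (xᵢ − x̄): 1.8571, -6.1429, 1.8571, -11.1429, -5.1429, 27.8571, -9.1429
Σ(xᵢ − x̄)² = 1054.8571 ⇒ m₂ = 1054.8571/7 = 150.69388
Σ(xᵢ − x̄)³ = 19114.8980 ⇒ m₃ = 19114.8980/7 = 2730.69971
m₂^(3/2) = 150.69388^(1.5) = 1849.87938
g_1 = m₃ / m₂^(3/2) = 2730.69971 / 1849.87938 ≈ 1.476

1.476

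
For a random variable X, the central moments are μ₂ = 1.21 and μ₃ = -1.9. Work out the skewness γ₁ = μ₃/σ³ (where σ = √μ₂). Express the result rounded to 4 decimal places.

-1.4275

σ = √μ₂ = √1.21 = 1.10000
σ³ = μ₂^(3/2) = 1.33100
γ₁ = μ₃/σ³ = -1.9 / 1.33100 ≈ -1.4275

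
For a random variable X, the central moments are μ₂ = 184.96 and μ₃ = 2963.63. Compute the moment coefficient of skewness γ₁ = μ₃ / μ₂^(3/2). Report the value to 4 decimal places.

σ = √μ₂ = √184.96 = 13.60000
σ³ = μ₂^(3/2) = 2515.45600
γ₁ = μ₃/σ³ = 2963.63 / 2515.45600 ≈ 1.1782

1.1782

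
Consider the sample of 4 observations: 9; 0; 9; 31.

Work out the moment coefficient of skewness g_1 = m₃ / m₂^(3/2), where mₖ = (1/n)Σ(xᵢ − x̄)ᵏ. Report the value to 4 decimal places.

0.7839

x̄ = (9 + 0 + 9 + 31) / 4 = 12.2500
deviations (xᵢ − x̄): -3.2500, -12.2500, -3.2500, 18.7500
Σ(xᵢ − x̄)² = 522.7500 ⇒ m₂ = 522.7500/4 = 130.68750
Σ(xᵢ − x̄)³ = 4684.8750 ⇒ m₃ = 4684.8750/4 = 1171.21875
m₂^(3/2) = 130.68750^(1.5) = 1494.00164
g_1 = m₃ / m₂^(3/2) = 1171.21875 / 1494.00164 ≈ 0.7839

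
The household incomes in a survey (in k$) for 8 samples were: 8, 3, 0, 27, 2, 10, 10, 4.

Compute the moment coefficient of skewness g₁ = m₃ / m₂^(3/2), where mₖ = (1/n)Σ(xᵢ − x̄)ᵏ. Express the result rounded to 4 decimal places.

1.4632

x̄ = (8 + 3 + 0 + 27 + 2 + 10 + 10 + 4) / 8 = 8.0000
deviations (xᵢ − x̄): 0.0000, -5.0000, -8.0000, 19.0000, -6.0000, 2.0000, 2.0000, -4.0000
Σ(xᵢ − x̄)² = 510.0000 ⇒ m₂ = 510.0000/8 = 63.75000
Σ(xᵢ − x̄)³ = 5958.0000 ⇒ m₃ = 5958.0000/8 = 744.75000
m₂^(3/2) = 63.75000^(1.5) = 509.00293
g₁ = m₃ / m₂^(3/2) = 744.75000 / 509.00293 ≈ 1.4632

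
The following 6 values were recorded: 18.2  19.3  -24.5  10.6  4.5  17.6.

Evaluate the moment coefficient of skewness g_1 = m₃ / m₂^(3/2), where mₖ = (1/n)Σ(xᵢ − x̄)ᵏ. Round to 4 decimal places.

-1.3753

x̄ = (18.2 + 19.3 - 24.5 + 10.6 + 4.5 + 17.6) / 6 = 7.6167
deviations (xᵢ − x̄): 10.5833, 11.6833, -32.1167, 2.9833, -3.1167, 9.9833
Σ(xᵢ − x̄)² = 1398.2683 ⇒ m₂ = 1398.2683/6 = 233.04472
Σ(xᵢ − x̄)³ = -29356.2364 ⇒ m₃ = -29356.2364/6 = -4892.70607
m₂^(3/2) = 233.04472^(1.5) = 3557.61467
g_1 = m₃ / m₂^(3/2) = -4892.70607 / 3557.61467 ≈ -1.3753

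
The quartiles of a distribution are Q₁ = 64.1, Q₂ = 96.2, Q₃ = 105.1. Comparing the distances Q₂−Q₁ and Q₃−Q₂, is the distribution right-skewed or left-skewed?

Q₂ − Q₁ = 32.1;  Q₃ − Q₂ = 8.9
Q₂ − Q₁ > Q₃ − Q₂ ⇒ the lower half is more spread out ⇒ left-skewed.

left-skewed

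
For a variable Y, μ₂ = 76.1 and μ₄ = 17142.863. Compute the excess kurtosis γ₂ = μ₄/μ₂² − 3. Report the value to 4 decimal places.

-0.0398

μ₂² = 76.1² = 5791.21000
μ₄/μ₂² = 17142.863 / 5791.21000 = 2.96015
γ₂ = 2.96015 − 3 ≈ -0.0398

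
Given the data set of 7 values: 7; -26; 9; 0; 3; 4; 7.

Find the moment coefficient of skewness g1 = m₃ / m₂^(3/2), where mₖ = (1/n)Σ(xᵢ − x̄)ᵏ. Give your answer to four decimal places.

-1.7883

x̄ = (7 - 26 + 9 + 0 + 3 + 4 + 7) / 7 = 0.5714
deviations (xᵢ − x̄): 6.4286, -26.5714, 8.4286, -0.5714, 2.4286, 3.4286, 6.4286
Σ(xᵢ − x̄)² = 877.7143 ⇒ m₂ = 877.7143/7 = 125.38776
Σ(xᵢ − x̄)³ = -17575.9592 ⇒ m₃ = -17575.9592/7 = -2510.85131
m₂^(3/2) = 125.38776^(1.5) = 1404.05038
g1 = m₃ / m₂^(3/2) = -2510.85131 / 1404.05038 ≈ -1.7883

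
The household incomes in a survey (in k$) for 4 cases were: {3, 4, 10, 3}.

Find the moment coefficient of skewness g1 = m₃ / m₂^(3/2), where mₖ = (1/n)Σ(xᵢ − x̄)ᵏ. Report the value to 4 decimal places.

x̄ = (3 + 4 + 10 + 3) / 4 = 5.0000
deviations (xᵢ − x̄): -2.0000, -1.0000, 5.0000, -2.0000
Σ(xᵢ − x̄)² = 34.0000 ⇒ m₂ = 34.0000/4 = 8.50000
Σ(xᵢ − x̄)³ = 108.0000 ⇒ m₃ = 108.0000/4 = 27.00000
m₂^(3/2) = 8.50000^(1.5) = 24.78155
g1 = m₃ / m₂^(3/2) = 27.00000 / 24.78155 ≈ 1.0895

1.0895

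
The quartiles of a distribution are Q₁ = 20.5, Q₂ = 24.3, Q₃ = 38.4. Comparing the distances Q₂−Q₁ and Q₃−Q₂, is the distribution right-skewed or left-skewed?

Q₂ − Q₁ = 3.8;  Q₃ − Q₂ = 14.1
Q₃ − Q₂ > Q₂ − Q₁ ⇒ the upper half is more spread out ⇒ right-skewed.

right-skewed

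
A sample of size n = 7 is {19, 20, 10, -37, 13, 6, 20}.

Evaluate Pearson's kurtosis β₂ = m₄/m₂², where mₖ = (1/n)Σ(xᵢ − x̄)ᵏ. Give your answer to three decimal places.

4.520

x̄ = 7.2857
Σ(xᵢ − x̄)² = 2463.4286 ⇒ m₂ = 351.91837
Σ(xᵢ − x̄)⁴ = 3918618.7172 ⇒ m₄ = 559802.67389
m₂² = 123846.53728
β₂ = m₄/m₂² = 559802.67389 / 123846.53728 ≈ 4.520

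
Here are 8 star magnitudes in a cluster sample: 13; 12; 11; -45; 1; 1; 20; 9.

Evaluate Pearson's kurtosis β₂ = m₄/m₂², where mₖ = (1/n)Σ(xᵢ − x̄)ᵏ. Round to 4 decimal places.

x̄ = 2.7500
Σ(xᵢ − x̄)² = 2881.5000 ⇒ m₂ = 360.18750
Σ(xᵢ − x̄)⁴ = 5311764.6563 ⇒ m₄ = 663970.58203
m₂² = 129735.03516
β₂ = m₄/m₂² = 663970.58203 / 129735.03516 ≈ 5.1179

5.1179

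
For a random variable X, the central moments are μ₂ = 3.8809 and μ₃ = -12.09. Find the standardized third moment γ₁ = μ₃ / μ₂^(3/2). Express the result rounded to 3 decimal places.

-1.581

σ = √μ₂ = √3.8809 = 1.97000
σ³ = μ₂^(3/2) = 7.64537
γ₁ = μ₃/σ³ = -12.09 / 7.64537 ≈ -1.581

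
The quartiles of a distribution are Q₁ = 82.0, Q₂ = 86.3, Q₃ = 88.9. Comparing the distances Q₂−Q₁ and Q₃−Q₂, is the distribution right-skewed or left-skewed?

Q₂ − Q₁ = 4.3;  Q₃ − Q₂ = 2.6
Q₂ − Q₁ > Q₃ − Q₂ ⇒ the lower half is more spread out ⇒ left-skewed.

left-skewed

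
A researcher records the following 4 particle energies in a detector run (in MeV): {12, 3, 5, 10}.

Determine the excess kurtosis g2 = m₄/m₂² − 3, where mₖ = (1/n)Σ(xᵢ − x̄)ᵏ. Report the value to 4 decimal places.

-1.7209

x̄ = 7.5000
Σ(xᵢ − x̄)² = 53.0000 ⇒ m₂ = 13.25000
Σ(xᵢ − x̄)⁴ = 898.2500 ⇒ m₄ = 224.56250
m₂² = 175.56250
g2 = m₄/m₂² − 3 = 1.27910 − 3 ≈ -1.7209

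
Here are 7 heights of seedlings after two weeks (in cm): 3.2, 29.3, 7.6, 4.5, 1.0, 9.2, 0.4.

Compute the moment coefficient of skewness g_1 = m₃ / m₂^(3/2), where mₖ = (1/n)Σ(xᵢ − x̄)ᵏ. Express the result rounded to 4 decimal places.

1.6195

x̄ = (3.2 + 29.3 + 7.6 + 4.5 + 1.0 + 9.2 + 0.4) / 7 = 7.8857
deviations (xᵢ − x̄): -4.6857, 21.4143, -0.2857, -3.3857, -6.8857, 1.3143, -7.4857
Σ(xᵢ − x̄)² = 597.2486 ⇒ m₂ = 597.2486/7 = 85.32122
Σ(xᵢ − x̄)³ = 8934.5994 ⇒ m₃ = 8934.5994/7 = 1276.37134
m₂^(3/2) = 85.32122^(1.5) = 788.10779
g_1 = m₃ / m₂^(3/2) = 1276.37134 / 788.10779 ≈ 1.6195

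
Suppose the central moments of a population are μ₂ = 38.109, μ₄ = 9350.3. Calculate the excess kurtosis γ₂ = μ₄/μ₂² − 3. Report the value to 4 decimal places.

μ₂² = 38.109² = 1452.29588
μ₄/μ₂² = 9350.3 / 1452.29588 = 6.43829
γ₂ = 6.43829 − 3 ≈ 3.4383

3.4383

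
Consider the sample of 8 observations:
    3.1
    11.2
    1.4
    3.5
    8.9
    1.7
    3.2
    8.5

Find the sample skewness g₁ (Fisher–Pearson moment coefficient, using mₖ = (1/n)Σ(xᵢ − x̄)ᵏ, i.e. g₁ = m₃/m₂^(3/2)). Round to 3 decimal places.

x̄ = (3.1 + 11.2 + 1.4 + 3.5 + 8.9 + 1.7 + 3.2 + 8.5) / 8 = 5.1875
deviations (xᵢ − x̄): -2.0875, 6.0125, -3.7875, -1.6875, 3.7125, -3.4875, -1.9875, 3.3125
Σ(xᵢ − x̄)² = 98.5688 ⇒ m₂ = 98.5688/8 = 12.32109
Σ(xᵢ − x̄)³ = 186.3653 ⇒ m₃ = 186.3653/8 = 23.29567
m₂^(3/2) = 12.32109^(1.5) = 43.24878
g₁ = m₃ / m₂^(3/2) = 23.29567 / 43.24878 ≈ 0.539

0.539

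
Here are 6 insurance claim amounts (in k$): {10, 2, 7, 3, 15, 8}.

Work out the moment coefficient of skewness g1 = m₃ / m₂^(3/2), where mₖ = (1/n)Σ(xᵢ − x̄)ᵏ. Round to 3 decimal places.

0.365

x̄ = (10 + 2 + 7 + 3 + 15 + 8) / 6 = 7.5000
deviations (xᵢ − x̄): 2.5000, -5.5000, -0.5000, -4.5000, 7.5000, 0.5000
Σ(xᵢ − x̄)² = 113.5000 ⇒ m₂ = 113.5000/6 = 18.91667
Σ(xᵢ − x̄)³ = 180.0000 ⇒ m₃ = 180.0000/6 = 30.00000
m₂^(3/2) = 18.91667^(1.5) = 82.27482
g1 = m₃ / m₂^(3/2) = 30.00000 / 82.27482 ≈ 0.365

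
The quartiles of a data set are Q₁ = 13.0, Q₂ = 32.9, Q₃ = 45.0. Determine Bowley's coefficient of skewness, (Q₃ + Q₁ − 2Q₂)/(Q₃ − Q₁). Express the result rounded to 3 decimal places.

numerator: Q₃ + Q₁ − 2Q₂ = 45.0 + 13.0 − 2×32.9 = -7.8000
denominator: Q₃ − Q₁ = 45.0 − 13.0 = 32.0000
Bowley skewness = -7.8000 / 32.0000 ≈ -0.244

-0.244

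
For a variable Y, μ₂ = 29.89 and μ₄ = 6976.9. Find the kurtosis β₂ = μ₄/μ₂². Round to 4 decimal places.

μ₂² = 29.89² = 893.41210
μ₄/μ₂² = 6976.9 / 893.41210 = 7.80927
β₂ ≈ 7.8093

7.8093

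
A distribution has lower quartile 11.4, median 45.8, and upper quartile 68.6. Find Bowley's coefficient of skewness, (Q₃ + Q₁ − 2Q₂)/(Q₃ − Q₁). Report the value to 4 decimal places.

-0.2028

numerator: Q₃ + Q₁ − 2Q₂ = 68.6 + 11.4 − 2×45.8 = -11.6000
denominator: Q₃ − Q₁ = 68.6 − 11.4 = 57.2000
Bowley skewness = -11.6000 / 57.2000 ≈ -0.2028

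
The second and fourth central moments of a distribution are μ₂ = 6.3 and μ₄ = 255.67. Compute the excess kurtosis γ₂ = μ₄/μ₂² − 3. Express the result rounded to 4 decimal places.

3.4417

μ₂² = 6.3² = 39.69000
μ₄/μ₂² = 255.67 / 39.69000 = 6.44167
γ₂ = 6.44167 − 3 ≈ 3.4417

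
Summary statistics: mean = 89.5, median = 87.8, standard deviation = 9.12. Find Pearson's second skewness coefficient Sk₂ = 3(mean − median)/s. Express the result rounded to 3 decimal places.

Sk₂ = 3(89.5 − 87.8) / 9.12 = 3 × 1.7000 / 9.12
    = 5.1000 / 9.12 ≈ 0.559

0.559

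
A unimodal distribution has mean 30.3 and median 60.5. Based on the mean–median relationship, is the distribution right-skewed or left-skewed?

left-skewed

mean − median = 30.3 − 60.5 = -30.2
mean < median ⇒ the longer tail is on the left ⇒ left-skewed (negatively skewed).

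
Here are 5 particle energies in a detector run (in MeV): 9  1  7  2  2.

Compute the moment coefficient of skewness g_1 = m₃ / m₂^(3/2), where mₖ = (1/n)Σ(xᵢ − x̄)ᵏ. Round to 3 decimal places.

0.485

x̄ = (9 + 1 + 7 + 2 + 2) / 5 = 4.2000
deviations (xᵢ − x̄): 4.8000, -3.2000, 2.8000, -2.2000, -2.2000
Σ(xᵢ − x̄)² = 50.8000 ⇒ m₂ = 50.8000/5 = 10.16000
Σ(xᵢ − x̄)³ = 78.4800 ⇒ m₃ = 78.4800/5 = 15.69600
m₂^(3/2) = 10.16000^(1.5) = 32.38475
g_1 = m₃ / m₂^(3/2) = 15.69600 / 32.38475 ≈ 0.485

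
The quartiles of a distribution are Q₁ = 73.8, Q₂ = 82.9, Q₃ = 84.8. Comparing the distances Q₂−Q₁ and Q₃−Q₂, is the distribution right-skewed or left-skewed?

Q₂ − Q₁ = 9.1;  Q₃ − Q₂ = 1.9
Q₂ − Q₁ > Q₃ − Q₂ ⇒ the lower half is more spread out ⇒ left-skewed.

left-skewed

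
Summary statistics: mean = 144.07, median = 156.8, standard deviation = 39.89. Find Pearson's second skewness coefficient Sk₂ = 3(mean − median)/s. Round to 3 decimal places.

-0.957

Sk₂ = 3(144.07 − 156.8) / 39.89 = 3 × -12.7300 / 39.89
    = -38.1900 / 39.89 ≈ -0.957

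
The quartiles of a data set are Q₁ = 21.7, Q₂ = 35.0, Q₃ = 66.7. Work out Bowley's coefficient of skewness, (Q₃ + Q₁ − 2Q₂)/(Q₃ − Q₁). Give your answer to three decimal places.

numerator: Q₃ + Q₁ − 2Q₂ = 66.7 + 21.7 − 2×35.0 = 18.4000
denominator: Q₃ − Q₁ = 66.7 − 21.7 = 45.0000
Bowley skewness = 18.4000 / 45.0000 ≈ 0.409

0.409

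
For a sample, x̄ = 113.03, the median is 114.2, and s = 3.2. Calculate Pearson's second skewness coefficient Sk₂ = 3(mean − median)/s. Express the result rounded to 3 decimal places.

-1.097

Sk₂ = 3(113.03 − 114.2) / 3.2 = 3 × -1.1700 / 3.2
    = -3.5100 / 3.2 ≈ -1.097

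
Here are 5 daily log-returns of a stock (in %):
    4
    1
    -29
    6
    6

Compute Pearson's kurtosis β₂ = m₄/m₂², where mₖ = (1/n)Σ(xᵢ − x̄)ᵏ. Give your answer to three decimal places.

3.155

x̄ = -2.4000
Σ(xᵢ − x̄)² = 901.2000 ⇒ m₂ = 180.24000
Σ(xᵢ − x̄)⁴ = 512409.9360 ⇒ m₄ = 102481.98720
m₂² = 32486.45760
β₂ = m₄/m₂² = 102481.98720 / 32486.45760 ≈ 3.155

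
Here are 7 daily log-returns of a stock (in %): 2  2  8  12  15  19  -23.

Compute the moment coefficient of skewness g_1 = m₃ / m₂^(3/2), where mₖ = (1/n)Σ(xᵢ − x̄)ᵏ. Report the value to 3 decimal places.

-1.204

x̄ = (2 + 2 + 8 + 12 + 15 + 19 - 23) / 7 = 5.0000
deviations (xᵢ − x̄): -3.0000, -3.0000, 3.0000, 7.0000, 10.0000, 14.0000, -28.0000
Σ(xᵢ − x̄)² = 1156.0000 ⇒ m₂ = 1156.0000/7 = 165.14286
Σ(xᵢ − x̄)³ = -17892.0000 ⇒ m₃ = -17892.0000/7 = -2556.00000
m₂^(3/2) = 165.14286^(1.5) = 2122.21652
g_1 = m₃ / m₂^(3/2) = -2556.00000 / 2122.21652 ≈ -1.204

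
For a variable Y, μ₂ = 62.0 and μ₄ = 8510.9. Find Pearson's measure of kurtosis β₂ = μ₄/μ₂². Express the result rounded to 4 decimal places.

2.2141

μ₂² = 62.0² = 3844.00000
μ₄/μ₂² = 8510.9 / 3844.00000 = 2.21407
β₂ ≈ 2.2141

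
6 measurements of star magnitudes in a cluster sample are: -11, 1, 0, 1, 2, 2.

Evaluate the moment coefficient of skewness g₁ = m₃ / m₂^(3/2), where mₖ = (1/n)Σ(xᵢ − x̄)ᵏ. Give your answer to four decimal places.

x̄ = (-11 + 1 + 0 + 1 + 2 + 2) / 6 = -0.8333
deviations (xᵢ − x̄): -10.1667, 1.8333, 0.8333, 1.8333, 2.8333, 2.8333
Σ(xᵢ − x̄)² = 126.8333 ⇒ m₂ = 126.8333/6 = 21.13889
Σ(xᵢ − x̄)³ = -992.4444 ⇒ m₃ = -992.4444/6 = -165.40741
m₂^(3/2) = 21.13889^(1.5) = 97.19037
g₁ = m₃ / m₂^(3/2) = -165.40741 / 97.19037 ≈ -1.7019

-1.7019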